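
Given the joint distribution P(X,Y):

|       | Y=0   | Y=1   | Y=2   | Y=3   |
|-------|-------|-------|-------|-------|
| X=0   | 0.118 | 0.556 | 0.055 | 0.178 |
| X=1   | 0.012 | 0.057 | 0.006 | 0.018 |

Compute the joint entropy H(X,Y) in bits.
1.9688 bits

H(X,Y) = -Σ_{x,y} P(x,y) log₂ P(x,y). Per-cell terms -P(x,y)·log₂P(x,y):
  X=0: 0.36381, 0.47084, 0.23014, 0.44323
  X=1: 0.07657, 0.23557, 0.04428, 0.10433
Sum of the 8 terms: H(X,Y) = 1.9688 bits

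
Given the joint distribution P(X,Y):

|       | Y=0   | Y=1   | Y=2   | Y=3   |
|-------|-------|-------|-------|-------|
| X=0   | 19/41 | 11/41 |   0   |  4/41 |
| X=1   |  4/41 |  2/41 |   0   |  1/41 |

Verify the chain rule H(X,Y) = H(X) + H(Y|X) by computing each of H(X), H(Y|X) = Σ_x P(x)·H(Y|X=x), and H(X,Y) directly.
H(X) = 0.6594 bits, H(Y|X) = 1.3625 bits, H(X,Y) = 2.0218 bits

Marginal of X (row sums):
  P(X=0) = 19/41 + 11/41 + 0 + 4/41 = 34/41
  P(X=1) = 4/41 + 2/41 + 0 + 1/41 = 7/41
H(X) = -[(34/41)·log₂(34/41) + (7/41)·log₂(7/41)]
  = 0.22398 + 0.43540 = 0.6594 bits

H(Y|X) = Σ_x P(x)·H(Y|X=x):
  X=0: P(X=0) = 34/41, P(Y|X=0) = (19/34, 11/34, 0, 2/17) → H(Y|X=0) = 1.35910
  X=1: P(X=1) = 7/41, P(Y|X=1) = (4/7, 2/7, 0, 1/7) → H(Y|X=1) = 1.37878
H(Y|X) = (34/41)·1.35910 + (7/41)·1.37878 = 1.3625 bits

H(X,Y) = -Σ_{x,y} P(x,y) log₂ P(x,y). Per-cell terms -P(x,y)·log₂P(x,y):
  X=0: 0.51422, 0.50925, 0.00000, 0.32757
  X=1: 0.32757, 0.21256, 0.00000, 0.13067
  (cells with P = 0 contribute 0)
Sum of the 8 terms: H(X,Y) = 2.0218 bits

Chain rule check:
  H(X) + H(Y|X) = 0.6594 + 1.3625 = 2.0219 bits
  H(X,Y) = 2.0218 bits
✓ Chain rule verified (Δ = 0.0001 is 4-dp rounding noise: each of the three values was rounded independently).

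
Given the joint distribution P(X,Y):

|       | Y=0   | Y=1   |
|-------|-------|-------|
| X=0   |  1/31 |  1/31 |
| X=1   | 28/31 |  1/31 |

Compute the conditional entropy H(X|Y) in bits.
0.2670 bits

H(X|Y) = H(X,Y) - H(Y)

H(X,Y) = -Σ_{x,y} P(x,y) log₂ P(x,y). Per-cell terms -P(x,y)·log₂P(x,y):
  X=0: 0.15981, 0.15981
  X=1: 0.13263, 0.15981
Sum of the 4 terms: H(X,Y) = 0.6121 bits

Marginal of Y (column sums):
  P(Y=0) = 1/31 + 28/31 = 29/31
  P(Y=1) = 1/31 + 1/31 = 2/31
H(Y) = -[(29/31)·log₂(29/31) + (2/31)·log₂(2/31)]
  = 0.09001 + 0.25511 = 0.3451 bits

H(X|Y) = H(X,Y) - H(Y) = 0.6121 - 0.3451 = 0.2670 bits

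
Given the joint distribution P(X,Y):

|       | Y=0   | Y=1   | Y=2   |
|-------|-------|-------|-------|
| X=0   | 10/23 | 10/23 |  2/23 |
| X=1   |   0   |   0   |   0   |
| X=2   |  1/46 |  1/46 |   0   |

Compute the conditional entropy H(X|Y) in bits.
0.2522 bits

H(X|Y) = H(X,Y) - H(Y)

H(X,Y) = -Σ_{x,y} P(x,y) log₂ P(x,y). Per-cell terms -P(x,y)·log₂P(x,y):
  X=0: 0.52245, 0.52245, 0.30640
  X=1: 0.00000, 0.00000, 0.00000
  X=2: 0.12008, 0.12008, 0.00000
  (cells with P = 0 contribute 0)
Sum of the 9 terms: H(X,Y) = 1.5915 bits

Marginal of Y (column sums):
  P(Y=0) = 10/23 + 0 + 1/46 = 21/46
  P(Y=1) = 10/23 + 0 + 1/46 = 21/46
  P(Y=2) = 2/23 + 0 + 0 = 2/23
H(Y) = -[(21/46)·log₂(21/46) + (21/46)·log₂(21/46) + (2/23)·log₂(2/23)]
  = 0.51644 + 0.51644 + 0.30640 = 1.3393 bits

H(X|Y) = H(X,Y) - H(Y) = 1.5915 - 1.3393 = 0.2522 bits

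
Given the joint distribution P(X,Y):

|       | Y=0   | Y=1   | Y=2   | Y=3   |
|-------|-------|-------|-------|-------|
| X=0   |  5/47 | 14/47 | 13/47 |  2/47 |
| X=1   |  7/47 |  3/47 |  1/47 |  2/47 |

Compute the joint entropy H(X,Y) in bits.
2.5456 bits

H(X,Y) = -Σ_{x,y} P(x,y) log₂ P(x,y). Per-cell terms -P(x,y)·log₂P(x,y):
  X=0: 0.3439, 0.5205, 0.5128, 0.1938
  X=1: 0.4092, 0.2534, 0.1182, 0.1938
Sum of the 8 terms: H(X,Y) = 2.5456 bits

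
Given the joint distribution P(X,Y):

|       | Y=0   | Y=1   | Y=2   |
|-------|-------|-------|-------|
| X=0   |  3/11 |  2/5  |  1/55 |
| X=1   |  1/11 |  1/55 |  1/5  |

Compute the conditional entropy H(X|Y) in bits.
0.4932 bits

H(X|Y) = H(X,Y) - H(Y)

H(X,Y) = -Σ_{x,y} P(x,y) log₂ P(x,y). Per-cell terms -P(x,y)·log₂P(x,y):
  X=0: 0.5112, 0.5288, 0.1051
  X=1: 0.3145, 0.1051, 0.4644
Sum of the 6 terms: H(X,Y) = 2.0291 bits

Marginal of Y (column sums):
  P(Y=0) = 3/11 + 1/11 = 4/11
  P(Y=1) = 2/5 + 1/55 = 23/55
  P(Y=2) = 1/55 + 1/5 = 12/55
H(Y) = -[(4/11)·log₂(4/11) + (23/55)·log₂(23/55) + (12/55)·log₂(12/55)]
  = 0.5307 + 0.5260 + 0.4792 = 1.5359 bits

H(X|Y) = H(X,Y) - H(Y) = 2.0291 - 1.5359 = 0.4932 bits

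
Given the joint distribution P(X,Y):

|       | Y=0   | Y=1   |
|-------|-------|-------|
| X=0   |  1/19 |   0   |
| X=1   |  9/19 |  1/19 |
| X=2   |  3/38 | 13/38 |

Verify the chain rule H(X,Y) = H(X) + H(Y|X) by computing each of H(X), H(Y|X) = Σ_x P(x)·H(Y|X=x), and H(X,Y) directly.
H(X) = 1.2364 bits, H(Y|X) = 0.5400 bits, H(X,Y) = 1.7764 bits

Marginal of X (row sums):
  P(X=0) = 1/19 + 0 = 1/19
  P(X=1) = 9/19 + 1/19 = 10/19
  P(X=2) = 3/38 + 13/38 = 8/19
H(X) = -[(1/19)·log₂(1/19) + (10/19)·log₂(10/19) + (8/19)·log₂(8/19)]
  = 0.2236 + 0.4874 + 0.5254 = 1.2364 bits

H(Y|X) = Σ_x P(x)·H(Y|X=x):
  X=0: P(X=0) = 1/19, P(Y|X=0) = (1, 0) → H(Y|X=0) = 0.0000
  X=1: P(X=1) = 10/19, P(Y|X=1) = (9/10, 1/10) → H(Y|X=1) = 0.4690
  X=2: P(X=2) = 8/19, P(Y|X=2) = (3/16, 13/16) → H(Y|X=2) = 0.6962
H(Y|X) = (1/19)·0.0000 + (10/19)·0.4690 + (8/19)·0.6962 = 0.5400 bits

H(X,Y) = -Σ_{x,y} P(x,y) log₂ P(x,y). Per-cell terms -P(x,y)·log₂P(x,y):
  X=0: 0.2236, 0.0000
  X=1: 0.5106, 0.2236
  X=2: 0.2892, 0.5294
  (cells with P = 0 contribute 0)
Sum of the 6 terms: H(X,Y) = 1.7764 bits

Chain rule check:
  H(X) + H(Y|X) = 1.2364 + 0.5400 = 1.7764 bits
  H(X,Y) = 1.7764 bits
✓ Chain rule verified.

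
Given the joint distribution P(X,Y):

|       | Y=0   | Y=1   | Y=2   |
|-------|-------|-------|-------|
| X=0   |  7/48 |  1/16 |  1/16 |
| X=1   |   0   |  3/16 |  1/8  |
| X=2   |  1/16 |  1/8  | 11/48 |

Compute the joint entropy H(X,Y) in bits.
2.8450 bits

H(X,Y) = -Σ_{x,y} P(x,y) log₂ P(x,y). Per-cell terms -P(x,y)·log₂P(x,y):
  X=0: 0.4051, 0.2500, 0.2500
  X=1: 0.0000, 0.4528, 0.3750
  X=2: 0.2500, 0.3750, 0.4871
  (cells with P = 0 contribute 0)
Sum of the 9 terms: H(X,Y) = 2.8450 bits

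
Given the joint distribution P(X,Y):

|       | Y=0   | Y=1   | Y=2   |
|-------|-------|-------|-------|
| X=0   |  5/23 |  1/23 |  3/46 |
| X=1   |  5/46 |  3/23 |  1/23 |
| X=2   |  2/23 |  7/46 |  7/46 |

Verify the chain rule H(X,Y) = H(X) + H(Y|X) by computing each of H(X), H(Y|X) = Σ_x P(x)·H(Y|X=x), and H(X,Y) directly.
H(X) = 1.5721 bits, H(Y|X) = 1.4211 bits, H(X,Y) = 2.9932 bits

Marginal of X (row sums):
  P(X=0) = 5/23 + 1/23 + 3/46 = 15/46
  P(X=1) = 5/46 + 3/23 + 1/23 = 13/46
  P(X=2) = 2/23 + 7/46 + 7/46 = 9/23
H(X) = -[(15/46)·log₂(15/46) + (13/46)·log₂(13/46) + (9/23)·log₂(9/23)]
  = 0.5272 + 0.5152 + 0.5297 = 1.5721 bits

H(Y|X) = Σ_x P(x)·H(Y|X=x):
  X=0: P(X=0) = 15/46, P(Y|X=0) = (2/3, 2/15, 1/5) → H(Y|X=0) = 1.2419
  X=1: P(X=1) = 13/46, P(Y|X=1) = (5/13, 6/13, 2/13) → H(Y|X=1) = 1.4605
  X=2: P(X=2) = 9/23, P(Y|X=2) = (2/9, 7/18, 7/18) → H(Y|X=2) = 1.5420
H(Y|X) = (15/46)·1.2419 + (13/46)·1.4605 + (9/23)·1.5420 = 1.4211 bits

H(X,Y) = -Σ_{x,y} P(x,y) log₂ P(x,y). Per-cell terms -P(x,y)·log₂P(x,y):
  X=0: 0.4786, 0.1967, 0.2569
  X=1: 0.3480, 0.3833, 0.1967
  X=2: 0.3064, 0.4133, 0.4133
Sum of the 9 terms: H(X,Y) = 2.9932 bits

Chain rule check:
  H(X) + H(Y|X) = 1.5721 + 1.4211 = 2.9932 bits
  H(X,Y) = 2.9932 bits
✓ Chain rule verified.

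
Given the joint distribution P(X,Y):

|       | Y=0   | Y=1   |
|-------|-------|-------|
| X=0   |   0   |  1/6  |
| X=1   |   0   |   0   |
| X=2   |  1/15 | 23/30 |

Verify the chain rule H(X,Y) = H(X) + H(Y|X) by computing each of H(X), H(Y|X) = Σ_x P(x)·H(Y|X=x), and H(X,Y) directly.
H(X) = 0.6500 bits, H(Y|X) = 0.3351 bits, H(X,Y) = 0.9852 bits

Marginal of X (row sums):
  P(X=0) = 0 + 1/6 = 1/6
  P(X=1) = 0 + 0 = 0
  P(X=2) = 1/15 + 23/30 = 5/6
H(X) = -[(1/6)·log₂(1/6) + (5/6)·log₂(5/6)]   (outcomes with P = 0 contribute 0)
  = 0.430827 + 0.219195 = 0.6500 bits

H(Y|X) = Σ_x P(x)·H(Y|X=x):
  X=0: P(X=0) = 1/6, P(Y|X=0) = (0, 1) → H(Y|X=0) = 0.000000
  X=1: P(X=1) = 0 → contributes 0
  X=2: P(X=2) = 5/6, P(Y|X=2) = (2/25, 23/25) → H(Y|X=2) = 0.402179
H(Y|X) = (1/6)·0.000000 + (5/6)·0.402179 = 0.3351 bits

H(X,Y) = -Σ_{x,y} P(x,y) log₂ P(x,y). Per-cell terms -P(x,y)·log₂P(x,y):
  X=0: 0.000000, 0.430827
  X=1: 0.000000, 0.000000
  X=2: 0.260459, 0.293885
  (cells with P = 0 contribute 0)
Sum of the 6 terms: H(X,Y) = 0.9852 bits

Chain rule check:
  H(X) + H(Y|X) = 0.6500 + 0.3351 = 0.9851 bits
  H(X,Y) = 0.9852 bits
✓ Chain rule verified (Δ = 0.0001 is 4-dp rounding noise: each of the three values was rounded independently).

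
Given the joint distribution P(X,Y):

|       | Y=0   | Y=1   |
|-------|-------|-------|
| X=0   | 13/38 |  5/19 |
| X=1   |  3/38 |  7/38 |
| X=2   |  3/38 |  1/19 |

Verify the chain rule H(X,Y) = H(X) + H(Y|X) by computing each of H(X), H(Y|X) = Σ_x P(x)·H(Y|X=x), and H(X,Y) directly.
H(X) = 1.3303 bits, H(Y|X) = 0.9575 bits, H(X,Y) = 2.2878 bits

Marginal of X (row sums):
  P(X=0) = 13/38 + 5/19 = 23/38
  P(X=1) = 3/38 + 7/38 = 5/19
  P(X=2) = 3/38 + 1/19 = 5/38
H(X) = -[(23/38)·log₂(23/38) + (5/19)·log₂(5/19) + (5/38)·log₂(5/38)]
  = 0.43843 + 0.50684 + 0.38500 = 1.3303 bits

H(Y|X) = Σ_x P(x)·H(Y|X=x):
  X=0: P(X=0) = 23/38, P(Y|X=0) = (13/23, 10/23) → H(Y|X=0) = 0.98769
  X=1: P(X=1) = 5/19, P(Y|X=1) = (3/10, 7/10) → H(Y|X=1) = 0.88129
  X=2: P(X=2) = 5/38, P(Y|X=2) = (3/5, 2/5) → H(Y|X=2) = 0.97095
H(Y|X) = (23/38)·0.98769 + (5/19)·0.88129 + (5/38)·0.97095 = 0.9575 bits

H(X,Y) = -Σ_{x,y} P(x,y) log₂ P(x,y). Per-cell terms -P(x,y)·log₂P(x,y):
  X=0: 0.52940, 0.50684
  X=1: 0.28918, 0.44958
  X=2: 0.28918, 0.22358
Sum of the 6 terms: H(X,Y) = 2.2878 bits

Chain rule check:
  H(X) + H(Y|X) = 1.3303 + 0.9575 = 2.2878 bits
  H(X,Y) = 2.2878 bits
✓ Chain rule verified.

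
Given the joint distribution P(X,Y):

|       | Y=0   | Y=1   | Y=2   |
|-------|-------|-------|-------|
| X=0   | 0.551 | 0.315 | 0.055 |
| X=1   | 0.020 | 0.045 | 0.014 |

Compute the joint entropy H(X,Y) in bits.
1.6293 bits

H(X,Y) = -Σ_{x,y} P(x,y) log₂ P(x,y). Per-cell terms -P(x,y)·log₂P(x,y):
  X=0: 0.4738, 0.5250, 0.2301
  X=1: 0.1129, 0.2013, 0.0862
Sum of the 6 terms: H(X,Y) = 1.6293 bits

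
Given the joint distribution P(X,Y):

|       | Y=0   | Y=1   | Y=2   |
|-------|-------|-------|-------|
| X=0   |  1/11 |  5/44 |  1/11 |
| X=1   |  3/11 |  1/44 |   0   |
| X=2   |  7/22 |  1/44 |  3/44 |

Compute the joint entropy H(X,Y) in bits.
2.5347 bits

H(X,Y) = -Σ_{x,y} P(x,y) log₂ P(x,y). Per-cell terms -P(x,y)·log₂P(x,y):
  X=0: 0.31449, 0.35653, 0.31449
  X=1: 0.51122, 0.12408, 0.00000
  X=2: 0.52566, 0.12408, 0.26417
  (cells with P = 0 contribute 0)
Sum of the 9 terms: H(X,Y) = 2.5347 bits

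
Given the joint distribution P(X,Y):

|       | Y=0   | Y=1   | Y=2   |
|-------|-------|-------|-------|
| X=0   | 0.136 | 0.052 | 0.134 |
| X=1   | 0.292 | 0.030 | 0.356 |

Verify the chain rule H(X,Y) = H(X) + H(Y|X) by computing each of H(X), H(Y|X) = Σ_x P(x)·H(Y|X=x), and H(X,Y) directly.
H(X) = 0.9065 bits, H(Y|X) = 1.2961 bits, H(X,Y) = 2.2026 bits

Marginal of X (row sums):
  P(X=0) = 0.136 + 0.052 + 0.134 = 0.322
  P(X=1) = 0.292 + 0.030 + 0.356 = 0.678
H(X) = -[0.322·log₂(0.322) + 0.678·log₂(0.678)]
  = 0.526427 + 0.380116 = 0.9065 bits

H(Y|X) = Σ_x P(x)·H(Y|X=x):
  X=0: P(X=0) = 0.322, P(Y|X=0) = (68/161, 26/161, 67/161) → H(Y|X=0) = 1.476340
  X=1: P(X=1) = 0.678, P(Y|X=1) = (146/339, 5/113, 178/339) → H(Y|X=1) = 1.210456
H(Y|X) = 0.322·1.476340 + 0.678·1.210456 = 1.2961 bits

H(X,Y) = -Σ_{x,y} P(x,y) log₂ P(x,y). Per-cell terms -P(x,y)·log₂P(x,y):
  X=0: 0.391452, 0.221798, 0.388559
  X=1: 0.518580, 0.151767, 0.530458
Sum of the 6 terms: H(X,Y) = 2.2026 bits

Chain rule check:
  H(X) + H(Y|X) = 0.9065 + 1.2961 = 2.2026 bits
  H(X,Y) = 2.2026 bits
✓ Chain rule verified.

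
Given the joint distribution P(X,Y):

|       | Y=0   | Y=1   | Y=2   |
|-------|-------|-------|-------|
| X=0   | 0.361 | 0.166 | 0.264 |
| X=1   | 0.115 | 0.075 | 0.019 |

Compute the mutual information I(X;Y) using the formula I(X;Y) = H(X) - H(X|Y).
0.0438 bits

I(X;Y) = H(X) - H(X|Y)

Marginal of X (row sums):
  P(X=0) = 0.361 + 0.166 + 0.264 = 0.791
  P(X=1) = 0.115 + 0.075 + 0.019 = 0.209
H(X) = -[0.791·log₂(0.791) + 0.209·log₂(0.209)]
  = 0.2676 + 0.4720 = 0.7396 bits

Marginal of Y (column sums):
  P(Y=0) = 0.361 + 0.115 = 0.476
  P(Y=1) = 0.166 + 0.075 = 0.241
  P(Y=2) = 0.264 + 0.019 = 0.283
H(X|Y) = Σ_y P(y)·H(X|Y=y):
  Y=0: P(Y=0) = 0.476, P(X|Y=0) = (361/476, 115/476) → H(X|Y=0) = 0.7977
  Y=1: P(Y=1) = 0.241, P(X|Y=1) = (166/241, 75/241) → H(X|Y=1) = 0.8946
  Y=2: P(Y=2) = 0.283, P(X|Y=2) = (264/283, 19/283) → H(X|Y=2) = 0.3552
H(X|Y) = 0.476·0.7977 + 0.241·0.8946 + 0.283·0.3552 = 0.6958 bits

I(X;Y) = H(X) - H(X|Y) = 0.7396 - 0.6958 = 0.0438 bits

Cross-check via I(X;Y) = H(X) + H(Y) - H(X,Y): computing H(Y) from the column sums and H(X,Y) from the 6 cells in the same way gives H(Y) = 1.5199 bits and H(X,Y) = 2.2157 bits, so
I(X;Y) = 0.7396 + 1.5199 - 2.2157 = 0.0438 bits ✓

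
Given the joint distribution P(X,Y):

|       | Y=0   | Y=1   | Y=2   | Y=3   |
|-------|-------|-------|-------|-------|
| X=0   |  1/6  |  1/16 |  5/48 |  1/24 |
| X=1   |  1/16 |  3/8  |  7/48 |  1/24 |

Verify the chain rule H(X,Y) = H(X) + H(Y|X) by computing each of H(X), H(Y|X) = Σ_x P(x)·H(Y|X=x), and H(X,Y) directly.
H(X) = 0.9544 bits, H(Y|X) = 1.6341 bits, H(X,Y) = 2.5885 bits

Marginal of X (row sums):
  P(X=0) = 1/6 + 1/16 + 5/48 + 1/24 = 3/8
  P(X=1) = 1/16 + 3/8 + 7/48 + 1/24 = 5/8
H(X) = -[(3/8)·log₂(3/8) + (5/8)·log₂(5/8)]
  = 0.53064 + 0.42379 = 0.9544 bits

H(Y|X) = Σ_x P(x)·H(Y|X=x):
  X=0: P(X=0) = 3/8, P(Y|X=0) = (4/9, 1/6, 5/18, 1/9) → H(Y|X=0) = 1.81634
  X=1: P(X=1) = 5/8, P(Y|X=1) = (1/10, 3/5, 7/30, 1/15) → H(Y|X=1) = 1.52472
H(Y|X) = (3/8)·1.81634 + (5/8)·1.52472 = 1.6341 bits

H(X,Y) = -Σ_{x,y} P(x,y) log₂ P(x,y). Per-cell terms -P(x,y)·log₂P(x,y):
  X=0: 0.43083, 0.25000, 0.33990, 0.19104
  X=1: 0.25000, 0.53064, 0.40507, 0.19104
Sum of the 8 terms: H(X,Y) = 2.5885 bits

Chain rule check:
  H(X) + H(Y|X) = 0.9544 + 1.6341 = 2.5885 bits
  H(X,Y) = 2.5885 bits
✓ Chain rule verified.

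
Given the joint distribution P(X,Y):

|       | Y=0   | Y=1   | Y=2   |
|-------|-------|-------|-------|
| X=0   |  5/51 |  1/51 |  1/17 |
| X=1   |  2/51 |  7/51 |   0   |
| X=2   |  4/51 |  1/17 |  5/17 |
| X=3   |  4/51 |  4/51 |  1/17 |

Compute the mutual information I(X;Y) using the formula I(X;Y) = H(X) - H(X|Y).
0.3286 bits

I(X;Y) = H(X) - H(X|Y)

Marginal of X (row sums):
  P(X=0) = 5/51 + 1/51 + 1/17 = 3/17
  P(X=1) = 2/51 + 7/51 + 0 = 3/17
  P(X=2) = 4/51 + 1/17 + 5/17 = 22/51
  P(X=3) = 4/51 + 4/51 + 1/17 = 11/51
H(X) = -[(3/17)·log₂(3/17) + (3/17)·log₂(3/17) + (22/51)·log₂(22/51) + (11/51)·log₂(11/51)]
  = 0.4416 + 0.4416 + 0.5233 + 0.4773 = 1.8838 bits

Marginal of Y (column sums):
  P(Y=0) = 5/51 + 2/51 + 4/51 + 4/51 = 5/17
  P(Y=1) = 1/51 + 7/51 + 1/17 + 4/51 = 5/17
  P(Y=2) = 1/17 + 0 + 5/17 + 1/17 = 7/17
H(X|Y) = Σ_y P(y)·H(X|Y=y):
  Y=0: P(Y=0) = 5/17, P(X|Y=0) = (1/3, 2/15, 4/15, 4/15) → H(X|Y=0) = 1.9329
  Y=1: P(Y=1) = 5/17, P(X|Y=1) = (1/15, 7/15, 1/5, 4/15) → H(X|Y=1) = 1.7465
  Y=2: P(Y=2) = 7/17, P(X|Y=2) = (1/7, 0, 5/7, 1/7) → H(X|Y=2) = 1.1488
H(X|Y) = (5/17)·1.9329 + (5/17)·1.7465 + (7/17)·1.1488 = 1.5552 bits

I(X;Y) = H(X) - H(X|Y) = 1.8838 - 1.5552 = 0.3286 bits

Cross-check via I(X;Y) = H(X) + H(Y) - H(X,Y): computing H(Y) from the column sums and H(X,Y) from the 12 cells in the same way gives H(Y) = 1.5657 bits and H(X,Y) = 3.1209 bits, so
I(X;Y) = 1.8838 + 1.5657 - 3.1209 = 0.3286 bits ✓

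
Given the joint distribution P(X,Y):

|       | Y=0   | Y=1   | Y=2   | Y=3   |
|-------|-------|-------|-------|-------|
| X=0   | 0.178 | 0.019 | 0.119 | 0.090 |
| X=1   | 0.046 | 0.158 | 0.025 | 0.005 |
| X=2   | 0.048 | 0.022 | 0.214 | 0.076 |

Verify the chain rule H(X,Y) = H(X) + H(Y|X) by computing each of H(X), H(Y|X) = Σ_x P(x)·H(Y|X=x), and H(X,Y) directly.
H(X) = 1.5489 bits, H(Y|X) = 1.5672 bits, H(X,Y) = 3.1162 bits

Marginal of X (row sums):
  P(X=0) = 0.178 + 0.019 + 0.119 + 0.090 = 0.406
  P(X=1) = 0.046 + 0.158 + 0.025 + 0.005 = 0.234
  P(X=2) = 0.048 + 0.022 + 0.214 + 0.076 = 0.360
H(X) = -[0.406·log₂(0.406) + 0.234·log₂(0.234) + 0.360·log₂(0.360)]
  = 0.52798 + 0.49033 + 0.53062 = 1.5489 bits

H(Y|X) = Σ_x P(x)·H(Y|X=x):
  X=0: P(X=0) = 0.406, P(Y|X=0) = (89/203, 19/406, 17/58, 45/203) → H(Y|X=0) = 1.72903
  X=1: P(X=1) = 0.234, P(Y|X=1) = (23/117, 79/117, 25/234, 5/234) → H(Y|X=1) = 1.30717
  X=2: P(X=2) = 0.360, P(Y|X=2) = (2/15, 11/180, 107/180, 19/90) → H(Y|X=2) = 1.55379
H(Y|X) = 0.406·1.72903 + 0.234·1.30717 + 0.360·1.55379 = 1.5672 bits

H(X,Y) = -Σ_{x,y} P(x,y) log₂ P(x,y). Per-cell terms -P(x,y)·log₂P(x,y):
  X=0: 0.44323, 0.10864, 0.36545, 0.31265
  X=1: 0.20434, 0.42060, 0.13305, 0.03822
  X=2: 0.21028, 0.12114, 0.47600, 0.28256
Sum of the 12 terms: H(X,Y) = 3.1162 bits

Chain rule check:
  H(X) + H(Y|X) = 1.5489 + 1.5672 = 3.1161 bits
  H(X,Y) = 3.1162 bits
✓ Chain rule verified (Δ = 0.0001 is 4-dp rounding noise: each of the three values was rounded independently).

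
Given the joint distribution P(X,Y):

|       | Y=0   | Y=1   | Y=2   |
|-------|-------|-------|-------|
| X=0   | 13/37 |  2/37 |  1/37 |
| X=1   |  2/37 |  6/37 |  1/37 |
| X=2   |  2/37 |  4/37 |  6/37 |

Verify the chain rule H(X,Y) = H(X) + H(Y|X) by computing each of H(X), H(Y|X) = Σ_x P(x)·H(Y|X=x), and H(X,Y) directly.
H(X) = 1.5460 bits, H(Y|X) = 1.1466 bits, H(X,Y) = 2.6926 bits

Marginal of X (row sums):
  P(X=0) = 13/37 + 2/37 + 1/37 = 16/37
  P(X=1) = 2/37 + 6/37 + 1/37 = 9/37
  P(X=2) = 2/37 + 4/37 + 6/37 = 12/37
H(X) = -[(16/37)·log₂(16/37) + (9/37)·log₂(9/37) + (12/37)·log₂(12/37)]
  = 0.52301 + 0.49610 + 0.52686 = 1.5460 bits

H(Y|X) = Σ_x P(x)·H(Y|X=x):
  X=0: P(X=0) = 16/37, P(Y|X=0) = (13/16, 1/8, 1/16) → H(Y|X=0) = 0.86839
  X=1: P(X=1) = 9/37, P(Y|X=1) = (2/9, 2/3, 1/9) → H(Y|X=1) = 1.22439
  X=2: P(X=2) = 12/37, P(Y|X=2) = (1/6, 1/3, 1/2) → H(Y|X=2) = 1.45915
H(Y|X) = (16/37)·0.86839 + (9/37)·1.22439 + (12/37)·1.45915 = 1.1466 bits

H(X,Y) = -Σ_{x,y} P(x,y) log₂ P(x,y). Per-cell terms -P(x,y)·log₂P(x,y):
  X=0: 0.53019, 0.22754, 0.14080
  X=1: 0.22754, 0.42559, 0.14080
  X=2: 0.22754, 0.34697, 0.42559
Sum of the 9 terms: H(X,Y) = 2.6926 bits

Chain rule check:
  H(X) + H(Y|X) = 1.5460 + 1.1466 = 2.6926 bits
  H(X,Y) = 2.6926 bits
✓ Chain rule verified.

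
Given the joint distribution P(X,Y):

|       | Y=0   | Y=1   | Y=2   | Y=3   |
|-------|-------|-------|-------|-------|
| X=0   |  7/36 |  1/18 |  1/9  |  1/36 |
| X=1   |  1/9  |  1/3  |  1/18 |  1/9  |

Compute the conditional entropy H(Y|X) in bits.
1.6872 bits

H(Y|X) = H(X,Y) - H(X)

H(X,Y) = -Σ_{x,y} P(x,y) log₂ P(x,y). Per-cell terms -P(x,y)·log₂P(x,y):
  X=0: 0.4594, 0.2317, 0.3522, 0.1436
  X=1: 0.3522, 0.5283, 0.2317, 0.3522
Sum of the 8 terms: H(X,Y) = 2.6513 bits

Marginal of X (row sums):
  P(X=0) = 7/36 + 1/18 + 1/9 + 1/36 = 7/18
  P(X=1) = 1/9 + 1/3 + 1/18 + 1/9 = 11/18
H(X) = -[(7/18)·log₂(7/18) + (11/18)·log₂(11/18)]
  = 0.5299 + 0.4342 = 0.9641 bits

H(Y|X) = H(X,Y) - H(X) = 2.6513 - 0.9641 = 1.6872 bits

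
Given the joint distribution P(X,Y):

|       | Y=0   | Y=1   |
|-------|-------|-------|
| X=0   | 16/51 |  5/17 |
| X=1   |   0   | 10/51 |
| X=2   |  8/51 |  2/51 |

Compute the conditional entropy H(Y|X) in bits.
0.7489 bits

H(Y|X) = H(X,Y) - H(X)

H(X,Y) = -Σ_{x,y} P(x,y) log₂ P(x,y). Per-cell terms -P(x,y)·log₂P(x,y):
  X=0: 0.5246825, 0.5192749
  X=1: 0.0000000, 0.4608818
  X=2: 0.4192040, 0.1832324
  (cells with P = 0 contribute 0)
Sum of the 6 terms: H(X,Y) = 2.107276 bits

Marginal of X (row sums):
  P(X=0) = 16/51 + 5/17 = 31/51
  P(X=1) = 0 + 10/51 = 10/51
  P(X=2) = 8/51 + 2/51 = 10/51
H(X) = -[(31/51)·log₂(31/51) + (10/51)·log₂(10/51) + (10/51)·log₂(10/51)]
  = 0.4365706 + 0.4608818 + 0.4608818 = 1.358334 bits

H(Y|X) = H(X,Y) - H(X) = 2.107276 - 1.358334 = 0.7489 bits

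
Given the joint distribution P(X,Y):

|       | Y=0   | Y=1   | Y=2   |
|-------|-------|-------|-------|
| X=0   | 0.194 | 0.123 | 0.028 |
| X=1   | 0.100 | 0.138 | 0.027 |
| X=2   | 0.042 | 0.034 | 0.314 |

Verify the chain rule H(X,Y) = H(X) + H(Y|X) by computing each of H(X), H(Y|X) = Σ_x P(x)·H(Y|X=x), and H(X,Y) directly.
H(X) = 1.5672 bits, H(Y|X) = 1.1580 bits, H(X,Y) = 2.7252 bits

Marginal of X (row sums):
  P(X=0) = 0.194 + 0.123 + 0.028 = 0.345
  P(X=1) = 0.100 + 0.138 + 0.027 = 0.265
  P(X=2) = 0.042 + 0.034 + 0.314 = 0.390
H(X) = -[0.345·log₂(0.345) + 0.265·log₂(0.265) + 0.390·log₂(0.390)]
  = 0.5297 + 0.5077 + 0.5298 = 1.5672 bits

H(Y|X) = Σ_x P(x)·H(Y|X=x):
  X=0: P(X=0) = 0.345, P(Y|X=0) = (194/345, 41/115, 28/345) → H(Y|X=0) = 1.2916
  X=1: P(X=1) = 0.265, P(Y|X=1) = (20/53, 138/265, 27/265) → H(Y|X=1) = 1.3565
  X=2: P(X=2) = 0.390, P(Y|X=2) = (7/65, 17/195, 157/195) → H(Y|X=2) = 0.9049
H(Y|X) = 0.345·1.2916 + 0.265·1.3565 + 0.390·0.9049 = 1.1580 bits

H(X,Y) = -Σ_{x,y} P(x,y) log₂ P(x,y). Per-cell terms -P(x,y)·log₂P(x,y):
  X=0: 0.4590, 0.3719, 0.1444
  X=1: 0.3322, 0.3943, 0.1407
  X=2: 0.1921, 0.1659, 0.5247
Sum of the 9 terms: H(X,Y) = 2.7252 bits

Chain rule check:
  H(X) + H(Y|X) = 1.5672 + 1.1580 = 2.7252 bits
  H(X,Y) = 2.7252 bits
✓ Chain rule verified.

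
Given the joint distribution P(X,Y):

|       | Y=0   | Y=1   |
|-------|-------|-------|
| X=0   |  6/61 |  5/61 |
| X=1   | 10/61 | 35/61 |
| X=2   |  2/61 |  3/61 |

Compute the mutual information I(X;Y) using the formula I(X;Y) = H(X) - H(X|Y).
0.0526 bits

I(X;Y) = H(X) - H(X|Y)

Marginal of X (row sums):
  P(X=0) = 6/61 + 5/61 = 11/61
  P(X=1) = 10/61 + 35/61 = 45/61
  P(X=2) = 2/61 + 3/61 = 5/61
H(X) = -[(11/61)·log₂(11/61) + (45/61)·log₂(45/61) + (5/61)·log₂(5/61)]
  = 0.4456 + 0.3238 + 0.2958 = 1.0652 bits

Marginal of Y (column sums):
  P(Y=0) = 6/61 + 10/61 + 2/61 = 18/61
  P(Y=1) = 5/61 + 35/61 + 3/61 = 43/61
H(X|Y) = Σ_y P(y)·H(X|Y=y):
  Y=0: P(Y=0) = 18/61, P(X|Y=0) = (1/3, 5/9, 1/9) → H(X|Y=0) = 1.3516
  Y=1: P(Y=1) = 43/61, P(X|Y=1) = (5/43, 35/43, 3/43) → H(X|Y=1) = 0.8707
H(X|Y) = (18/61)·1.3516 + (43/61)·0.8707 = 1.0126 bits

I(X;Y) = H(X) - H(X|Y) = 1.0652 - 1.0126 = 0.0526 bits

Cross-check via I(X;Y) = H(X) + H(Y) - H(X,Y): computing H(Y) from the column sums and H(X,Y) from the 6 cells in the same way gives H(Y) = 0.8752 bits and H(X,Y) = 1.8878 bits, so
I(X;Y) = 1.0652 + 0.8752 - 1.8878 = 0.0526 bits ✓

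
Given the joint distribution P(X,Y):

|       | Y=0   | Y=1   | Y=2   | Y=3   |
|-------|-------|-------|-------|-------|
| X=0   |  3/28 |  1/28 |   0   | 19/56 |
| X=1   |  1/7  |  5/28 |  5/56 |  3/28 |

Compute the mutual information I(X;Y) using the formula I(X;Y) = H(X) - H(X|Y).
0.2586 bits

I(X;Y) = H(X) - H(X|Y)

Marginal of X (row sums):
  P(X=0) = 3/28 + 1/28 + 0 + 19/56 = 27/56
  P(X=1) = 1/7 + 5/28 + 5/56 + 3/28 = 29/56
H(X) = -[(27/56)·log₂(27/56) + (29/56)·log₂(29/56)]
  = 0.507440 + 0.491640 = 0.999080 bits

Marginal of Y (column sums):
  P(Y=0) = 3/28 + 1/7 = 1/4
  P(Y=1) = 1/28 + 5/28 = 3/14
  P(Y=2) = 0 + 5/56 = 5/56
  P(Y=3) = 19/56 + 3/28 = 25/56
H(X|Y) = Σ_y P(y)·H(X|Y=y):
  Y=0: P(Y=0) = 1/4, P(X|Y=0) = (3/7, 4/7) → H(X|Y=0) = 0.985228
  Y=1: P(Y=1) = 3/14, P(X|Y=1) = (1/6, 5/6) → H(X|Y=1) = 0.650022
  Y=2: P(Y=2) = 5/56, P(X|Y=2) = (0, 1) → H(X|Y=2) = 0.000000
  Y=3: P(Y=3) = 25/56, P(X|Y=3) = (19/25, 6/25) → H(X|Y=3) = 0.795040
H(X|Y) = (1/4)·0.985228 + (3/14)·0.650022 + (5/56)·0.000000 + (25/56)·0.795040 = 0.740526 bits

I(X;Y) = H(X) - H(X|Y) = 0.999080 - 0.740526 = 0.2586 bits

Cross-check via I(X;Y) = H(X) + H(Y) - H(X,Y): computing H(Y) from the column sums and H(X,Y) from the 8 cells in the same way gives H(Y) = 1.806845 bits and H(X,Y) = 2.547371 bits, so
I(X;Y) = 0.999080 + 1.806845 - 2.547371 = 0.2586 bits ✓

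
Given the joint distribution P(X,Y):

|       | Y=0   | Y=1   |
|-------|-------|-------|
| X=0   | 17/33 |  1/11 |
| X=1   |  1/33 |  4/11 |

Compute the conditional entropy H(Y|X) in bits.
0.5237 bits

H(Y|X) = H(X,Y) - H(X)

H(X,Y) = -Σ_{x,y} P(x,y) log₂ P(x,y). Per-cell terms -P(x,y)·log₂P(x,y):
  X=0: 0.49296, 0.31449
  X=1: 0.15286, 0.53070
Sum of the 4 terms: H(X,Y) = 1.4910 bits

Marginal of X (row sums):
  P(X=0) = 17/33 + 1/11 = 20/33
  P(X=1) = 1/33 + 4/11 = 13/33
H(X) = -[(20/33)·log₂(20/33) + (13/33)·log₂(13/33)]
  = 0.43786 + 0.52944 = 0.9673 bits

H(Y|X) = H(X,Y) - H(X) = 1.4910 - 0.9673 = 0.5237 bits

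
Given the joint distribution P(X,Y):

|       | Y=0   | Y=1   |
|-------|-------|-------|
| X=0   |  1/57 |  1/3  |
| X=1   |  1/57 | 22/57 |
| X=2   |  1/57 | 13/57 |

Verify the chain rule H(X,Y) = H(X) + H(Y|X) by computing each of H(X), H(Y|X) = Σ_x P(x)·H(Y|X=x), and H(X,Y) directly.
H(X) = 1.5560 bits, H(Y|X) = 0.2958 bits, H(X,Y) = 1.8518 bits

Marginal of X (row sums):
  P(X=0) = 1/57 + 1/3 = 20/57
  P(X=1) = 1/57 + 22/57 = 23/57
  P(X=2) = 1/57 + 13/57 = 14/57
H(X) = -[(20/57)·log₂(20/57) + (23/57)·log₂(23/57) + (14/57)·log₂(14/57)]
  = 0.53016 + 0.52833 + 0.49750 = 1.5560 bits

H(Y|X) = Σ_x P(x)·H(Y|X=x):
  X=0: P(X=0) = 20/57, P(Y|X=0) = (1/20, 19/20) → H(Y|X=0) = 0.28640
  X=1: P(X=1) = 23/57, P(Y|X=1) = (1/23, 22/23) → H(Y|X=1) = 0.25802
  X=2: P(X=2) = 14/57, P(Y|X=2) = (1/14, 13/14) → H(Y|X=2) = 0.37123
H(Y|X) = (20/57)·0.28640 + (23/57)·0.25802 + (14/57)·0.37123 = 0.2958 bits

H(X,Y) = -Σ_{x,y} P(x,y) log₂ P(x,y). Per-cell terms -P(x,y)·log₂P(x,y):
  X=0: 0.10233, 0.52832
  X=1: 0.10233, 0.53011
  X=2: 0.10233, 0.48635
Sum of the 6 terms: H(X,Y) = 1.8518 bits

Chain rule check:
  H(X) + H(Y|X) = 1.5560 + 0.2958 = 1.8518 bits
  H(X,Y) = 1.8518 bits
✓ Chain rule verified.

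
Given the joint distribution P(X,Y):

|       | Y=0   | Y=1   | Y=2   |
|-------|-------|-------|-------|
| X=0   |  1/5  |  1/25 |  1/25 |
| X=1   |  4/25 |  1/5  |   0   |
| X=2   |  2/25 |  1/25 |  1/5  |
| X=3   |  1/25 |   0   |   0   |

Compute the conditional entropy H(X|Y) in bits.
1.3341 bits

H(X|Y) = H(X,Y) - H(Y)

H(X,Y) = -Σ_{x,y} P(x,y) log₂ P(x,y). Per-cell terms -P(x,y)·log₂P(x,y):
  X=0: 0.46439, 0.18575, 0.18575
  X=1: 0.42302, 0.46439, 0.00000
  X=2: 0.29151, 0.18575, 0.46439
  X=3: 0.18575, 0.00000, 0.00000
  (cells with P = 0 contribute 0)
Sum of the 12 terms: H(X,Y) = 2.8507 bits

Marginal of Y (column sums):
  P(Y=0) = 1/5 + 4/25 + 2/25 + 1/25 = 12/25
  P(Y=1) = 1/25 + 1/5 + 1/25 + 0 = 7/25
  P(Y=2) = 1/25 + 0 + 1/5 + 0 = 6/25
H(Y) = -[(12/25)·log₂(12/25) + (7/25)·log₂(7/25) + (6/25)·log₂(6/25)]
  = 0.50827 + 0.51422 + 0.49413 = 1.5166 bits

H(X|Y) = H(X,Y) - H(Y) = 2.8507 - 1.5166 = 1.3341 bits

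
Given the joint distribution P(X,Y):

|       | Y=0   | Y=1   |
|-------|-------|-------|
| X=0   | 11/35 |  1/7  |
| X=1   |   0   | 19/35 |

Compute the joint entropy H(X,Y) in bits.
1.4043 bits

H(X,Y) = -Σ_{x,y} P(x,y) log₂ P(x,y). Per-cell terms -P(x,y)·log₂P(x,y):
  X=0: 0.52481, 0.40105
  X=1: 0.00000, 0.47845
  (cells with P = 0 contribute 0)
Sum of the 4 terms: H(X,Y) = 1.4043 bits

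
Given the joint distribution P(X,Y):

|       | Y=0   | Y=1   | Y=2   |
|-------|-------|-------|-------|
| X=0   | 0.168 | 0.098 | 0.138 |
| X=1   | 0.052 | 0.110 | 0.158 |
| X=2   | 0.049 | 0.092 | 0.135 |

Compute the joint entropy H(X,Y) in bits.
3.0676 bits

H(X,Y) = -Σ_{x,y} P(x,y) log₂ P(x,y). Per-cell terms -P(x,y)·log₂P(x,y):
  X=0: 0.4323, 0.3284, 0.3943
  X=1: 0.2218, 0.3503, 0.4206
  X=2: 0.2132, 0.3167, 0.3900
Sum of the 9 terms: H(X,Y) = 3.0676 bits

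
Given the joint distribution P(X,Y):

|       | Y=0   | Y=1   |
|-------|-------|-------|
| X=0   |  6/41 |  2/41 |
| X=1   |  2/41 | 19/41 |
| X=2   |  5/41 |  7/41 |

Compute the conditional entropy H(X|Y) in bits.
1.2495 bits

H(X|Y) = H(X,Y) - H(Y)

H(X,Y) = -Σ_{x,y} P(x,y) log₂ P(x,y). Per-cell terms -P(x,y)·log₂P(x,y):
  X=0: 0.40574, 0.21256
  X=1: 0.21256, 0.51422
  X=2: 0.37020, 0.43540
Sum of the 6 terms: H(X,Y) = 2.1507 bits

Marginal of Y (column sums):
  P(Y=0) = 6/41 + 2/41 + 5/41 = 13/41
  P(Y=1) = 2/41 + 19/41 + 7/41 = 28/41
H(Y) = -[(13/41)·log₂(13/41) + (28/41)·log₂(28/41)]
  = 0.52543 + 0.37574 = 0.9012 bits

H(X|Y) = H(X,Y) - H(Y) = 2.1507 - 0.9012 = 1.2495 bits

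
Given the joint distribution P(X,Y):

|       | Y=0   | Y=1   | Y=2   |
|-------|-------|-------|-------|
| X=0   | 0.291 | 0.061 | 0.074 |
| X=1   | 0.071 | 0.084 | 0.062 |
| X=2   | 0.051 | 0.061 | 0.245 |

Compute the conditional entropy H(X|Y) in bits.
1.2976 bits

H(X|Y) = H(X,Y) - H(Y)

H(X,Y) = -Σ_{x,y} P(x,y) log₂ P(x,y). Per-cell terms -P(x,y)·log₂P(x,y):
  X=0: 0.51824, 0.24614, 0.27797
  X=1: 0.27094, 0.30017, 0.24872
  X=2: 0.21896, 0.24614, 0.49714
Sum of the 9 terms: H(X,Y) = 2.8244 bits

Marginal of Y (column sums):
  P(Y=0) = 0.291 + 0.071 + 0.051 = 0.413
  P(Y=1) = 0.061 + 0.084 + 0.061 = 0.206
  P(Y=2) = 0.074 + 0.062 + 0.245 = 0.381
H(Y) = -[0.413·log₂(0.413) + 0.206·log₂(0.206) + 0.381·log₂(0.381)]
  = 0.52690 + 0.46953 + 0.53040 = 1.5268 bits

H(X|Y) = H(X,Y) - H(Y) = 2.8244 - 1.5268 = 1.2976 bits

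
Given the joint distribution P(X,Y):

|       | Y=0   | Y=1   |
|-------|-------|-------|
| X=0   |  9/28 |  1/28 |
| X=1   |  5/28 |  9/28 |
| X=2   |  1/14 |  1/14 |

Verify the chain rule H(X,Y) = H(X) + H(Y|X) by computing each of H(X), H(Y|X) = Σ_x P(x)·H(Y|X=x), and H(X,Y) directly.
H(X) = 1.4316 bits, H(Y|X) = 0.7805 bits, H(X,Y) = 2.2121 bits

Marginal of X (row sums):
  P(X=0) = 9/28 + 1/28 = 5/14
  P(X=1) = 5/28 + 9/28 = 1/2
  P(X=2) = 1/14 + 1/14 = 1/7
H(X) = -[(5/14)·log₂(5/14) + (1/2)·log₂(1/2) + (1/7)·log₂(1/7)]
  = 0.5305 + 0.5000 + 0.4011 = 1.4316 bits

H(Y|X) = Σ_x P(x)·H(Y|X=x):
  X=0: P(X=0) = 5/14, P(Y|X=0) = (9/10, 1/10) → H(Y|X=0) = 0.4690
  X=1: P(X=1) = 1/2, P(Y|X=1) = (5/14, 9/14) → H(Y|X=1) = 0.9403
  X=2: P(X=2) = 1/7, P(Y|X=2) = (1/2, 1/2) → H(Y|X=2) = 1.0000
H(Y|X) = (5/14)·0.4690 + (1/2)·0.9403 + (1/7)·1.0000 = 0.7805 bits

H(X,Y) = -Σ_{x,y} P(x,y) log₂ P(x,y). Per-cell terms -P(x,y)·log₂P(x,y):
  X=0: 0.5263, 0.1717
  X=1: 0.4438, 0.5263
  X=2: 0.2720, 0.2720
Sum of the 6 terms: H(X,Y) = 2.2121 bits

Chain rule check:
  H(X) + H(Y|X) = 1.4316 + 0.7805 = 2.2121 bits
  H(X,Y) = 2.2121 bits
✓ Chain rule verified.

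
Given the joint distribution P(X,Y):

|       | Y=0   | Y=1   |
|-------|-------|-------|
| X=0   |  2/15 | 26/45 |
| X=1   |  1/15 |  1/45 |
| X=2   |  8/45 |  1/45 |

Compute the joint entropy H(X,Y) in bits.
1.7924 bits

H(X,Y) = -Σ_{x,y} P(x,y) log₂ P(x,y). Per-cell terms -P(x,y)·log₂P(x,y):
  X=0: 0.3876, 0.4573
  X=1: 0.2605, 0.1220
  X=2: 0.4430, 0.1220
Sum of the 6 terms: H(X,Y) = 1.7924 bits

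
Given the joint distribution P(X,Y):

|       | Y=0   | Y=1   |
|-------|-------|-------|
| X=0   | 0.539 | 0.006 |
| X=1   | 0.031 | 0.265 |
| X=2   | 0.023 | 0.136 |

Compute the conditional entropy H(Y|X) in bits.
0.2857 bits

H(Y|X) = H(X,Y) - H(X)

H(X,Y) = -Σ_{x,y} P(x,y) log₂ P(x,y). Per-cell terms -P(x,y)·log₂P(x,y):
  X=0: 0.48060, 0.04428
  X=1: 0.15536, 0.50772
  X=2: 0.12517, 0.39145
Sum of the 6 terms: H(X,Y) = 1.7046 bits

Marginal of X (row sums):
  P(X=0) = 0.539 + 0.006 = 0.545
  P(X=1) = 0.031 + 0.265 = 0.296
  P(X=2) = 0.023 + 0.136 = 0.159
H(X) = -[0.545·log₂(0.545) + 0.296·log₂(0.296) + 0.159·log₂(0.159)]
  = 0.47724 + 0.51987 + 0.42181 = 1.4189 bits

H(Y|X) = H(X,Y) - H(X) = 1.7046 - 1.4189 = 0.2857 bits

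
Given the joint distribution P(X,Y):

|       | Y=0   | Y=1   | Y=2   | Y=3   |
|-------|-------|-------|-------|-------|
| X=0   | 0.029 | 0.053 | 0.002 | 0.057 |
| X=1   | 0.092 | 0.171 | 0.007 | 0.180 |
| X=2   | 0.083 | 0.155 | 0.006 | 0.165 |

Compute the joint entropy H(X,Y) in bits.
3.0622 bits

H(X,Y) = -Σ_{x,y} P(x,y) log₂ P(x,y). Per-cell terms -P(x,y)·log₂P(x,y):
  X=0: 0.14813, 0.22461, 0.01793, 0.23557
  X=1: 0.31668, 0.43570, 0.05011, 0.44531
  X=2: 0.29803, 0.41690, 0.04428, 0.42891
Sum of the 12 terms: H(X,Y) = 3.0622 bits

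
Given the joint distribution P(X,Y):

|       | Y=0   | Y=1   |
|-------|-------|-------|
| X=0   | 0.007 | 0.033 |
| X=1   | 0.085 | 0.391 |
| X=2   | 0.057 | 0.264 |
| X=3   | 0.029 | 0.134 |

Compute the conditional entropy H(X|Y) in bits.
1.6483 bits

H(X|Y) = H(X,Y) - H(Y)

H(X,Y) = -Σ_{x,y} P(x,y) log₂ P(x,y). Per-cell terms -P(x,y)·log₂P(x,y):
  X=0: 0.0501, 0.1624
  X=1: 0.3023, 0.5297
  X=2: 0.2356, 0.5072
  X=3: 0.1481, 0.3886
Sum of the 8 terms: H(X,Y) = 2.3240 bits

Marginal of Y (column sums):
  P(Y=0) = 0.007 + 0.085 + 0.057 + 0.029 = 0.178
  P(Y=1) = 0.033 + 0.391 + 0.264 + 0.134 = 0.822
H(Y) = -[0.178·log₂(0.178) + 0.822·log₂(0.822)]
  = 0.4432 + 0.2325 = 0.6757 bits

H(X|Y) = H(X,Y) - H(Y) = 2.3240 - 0.6757 = 1.6483 bits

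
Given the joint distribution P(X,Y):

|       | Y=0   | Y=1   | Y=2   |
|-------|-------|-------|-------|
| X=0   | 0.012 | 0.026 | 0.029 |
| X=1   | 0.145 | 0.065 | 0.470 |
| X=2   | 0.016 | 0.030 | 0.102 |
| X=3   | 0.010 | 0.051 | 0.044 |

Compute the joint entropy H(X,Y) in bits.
2.6006 bits

H(X,Y) = -Σ_{x,y} P(x,y) log₂ P(x,y). Per-cell terms -P(x,y)·log₂P(x,y):
  X=0: 0.076570, 0.136899, 0.148126
  X=1: 0.403952, 0.256322, 0.511956
  X=2: 0.095453, 0.151767, 0.335923
  X=3: 0.066439, 0.218961, 0.198280
Sum of the 12 terms: H(X,Y) = 2.6006 bits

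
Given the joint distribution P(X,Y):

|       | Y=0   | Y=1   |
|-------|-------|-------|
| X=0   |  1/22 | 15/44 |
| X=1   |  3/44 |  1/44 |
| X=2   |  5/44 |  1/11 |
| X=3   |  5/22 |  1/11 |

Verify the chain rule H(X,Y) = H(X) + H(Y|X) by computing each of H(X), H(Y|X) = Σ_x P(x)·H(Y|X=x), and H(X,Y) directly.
H(X) = 1.8385 bits, H(Y|X) = 0.7530 bits, H(X,Y) = 2.5915 bits

Marginal of X (row sums):
  P(X=0) = 1/22 + 15/44 = 17/44
  P(X=1) = 3/44 + 1/44 = 1/11
  P(X=2) = 5/44 + 1/11 = 9/44
  P(X=3) = 5/22 + 1/11 = 7/22
H(X) = -[(17/44)·log₂(17/44) + (1/11)·log₂(1/11) + (9/44)·log₂(9/44) + (7/22)·log₂(7/22)]
  = 0.53008 + 0.31449 + 0.46831 + 0.52566 = 1.8385 bits

H(Y|X) = Σ_x P(x)·H(Y|X=x):
  X=0: P(X=0) = 17/44, P(Y|X=0) = (2/17, 15/17) → H(Y|X=0) = 0.52256
  X=1: P(X=1) = 1/11, P(Y|X=1) = (3/4, 1/4) → H(Y|X=1) = 0.81128
  X=2: P(X=2) = 9/44, P(Y|X=2) = (5/9, 4/9) → H(Y|X=2) = 0.99108
  X=3: P(X=3) = 7/22, P(Y|X=3) = (5/7, 2/7) → H(Y|X=3) = 0.86312
H(Y|X) = (17/44)·0.52256 + (1/11)·0.81128 + (9/44)·0.99108 + (7/22)·0.86312 = 0.7530 bits

H(X,Y) = -Σ_{x,y} P(x,y) log₂ P(x,y). Per-cell terms -P(x,y)·log₂P(x,y):
  X=0: 0.20270, 0.52928
  X=1: 0.26417, 0.12408
  X=2: 0.35653, 0.31449
  X=3: 0.48580, 0.31449
Sum of the 8 terms: H(X,Y) = 2.5915 bits

Chain rule check:
  H(X) + H(Y|X) = 1.8385 + 0.7530 = 2.5915 bits
  H(X,Y) = 2.5915 bits
✓ Chain rule verified.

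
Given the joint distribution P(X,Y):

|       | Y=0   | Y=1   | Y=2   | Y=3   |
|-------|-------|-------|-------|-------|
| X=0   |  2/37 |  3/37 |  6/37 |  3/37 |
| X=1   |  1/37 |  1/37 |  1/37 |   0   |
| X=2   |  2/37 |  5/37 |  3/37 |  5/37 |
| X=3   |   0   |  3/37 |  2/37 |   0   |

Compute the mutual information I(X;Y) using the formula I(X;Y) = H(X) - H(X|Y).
0.1778 bits

I(X;Y) = H(X) - H(X|Y)

Marginal of X (row sums):
  P(X=0) = 2/37 + 3/37 + 6/37 + 3/37 = 14/37
  P(X=1) = 1/37 + 1/37 + 1/37 + 0 = 3/37
  P(X=2) = 2/37 + 5/37 + 3/37 + 5/37 = 15/37
  P(X=3) = 0 + 3/37 + 2/37 + 0 = 5/37
H(X) = -[(14/37)·log₂(14/37) + (3/37)·log₂(3/37) + (15/37)·log₂(15/37) + (5/37)·log₂(5/37)]
  = 0.5305 + 0.2939 + 0.5281 + 0.3902 = 1.7427 bits

Marginal of Y (column sums):
  P(Y=0) = 2/37 + 1/37 + 2/37 + 0 = 5/37
  P(Y=1) = 3/37 + 1/37 + 5/37 + 3/37 = 12/37
  P(Y=2) = 6/37 + 1/37 + 3/37 + 2/37 = 12/37
  P(Y=3) = 3/37 + 0 + 5/37 + 0 = 8/37
H(X|Y) = Σ_y P(y)·H(X|Y=y):
  Y=0: P(Y=0) = 5/37, P(X|Y=0) = (2/5, 1/5, 2/5, 0) → H(X|Y=0) = 1.5219
  Y=1: P(Y=1) = 12/37, P(X|Y=1) = (1/4, 1/12, 5/12, 1/4) → H(X|Y=1) = 1.8250
  Y=2: P(Y=2) = 12/37, P(X|Y=2) = (1/2, 1/12, 1/4, 1/6) → H(X|Y=2) = 1.7296
  Y=3: P(Y=3) = 8/37, P(X|Y=3) = (3/8, 0, 5/8, 0) → H(X|Y=3) = 0.9544
H(X|Y) = (5/37)·1.5219 + (12/37)·1.8250 + (12/37)·1.7296 + (8/37)·0.9544 = 1.5649 bits

I(X;Y) = H(X) - H(X|Y) = 1.7427 - 1.5649 = 0.1778 bits

Cross-check via I(X;Y) = H(X) + H(Y) - H(X,Y): computing H(Y) from the column sums and H(X,Y) from the 16 cells in the same way gives H(Y) = 1.9216 bits and H(X,Y) = 3.4865 bits, so
I(X;Y) = 1.7427 + 1.9216 - 3.4865 = 0.1778 bits ✓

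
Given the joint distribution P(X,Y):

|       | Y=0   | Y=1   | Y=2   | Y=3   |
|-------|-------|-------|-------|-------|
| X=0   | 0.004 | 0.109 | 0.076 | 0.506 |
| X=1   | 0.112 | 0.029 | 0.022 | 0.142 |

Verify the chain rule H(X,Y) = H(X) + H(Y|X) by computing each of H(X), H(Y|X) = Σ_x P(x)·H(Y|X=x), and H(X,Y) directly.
H(X) = 0.8873 bits, H(Y|X) = 1.2958 bits, H(X,Y) = 2.1831 bits

Marginal of X (row sums):
  P(X=0) = 0.004 + 0.109 + 0.076 + 0.506 = 0.695
  P(X=1) = 0.112 + 0.029 + 0.022 + 0.142 = 0.305
H(X) = -[0.695·log₂(0.695) + 0.305·log₂(0.305)]
  = 0.3648 + 0.5225 = 0.8873 bits

H(Y|X) = Σ_x P(x)·H(Y|X=x):
  X=0: P(X=0) = 0.695, P(Y|X=0) = (4/695, 109/695, 76/695, 506/695) → H(Y|X=0) = 1.1445
  X=1: P(X=1) = 0.305, P(Y|X=1) = (112/305, 29/305, 22/305, 142/305) → H(Y|X=1) = 1.6406
H(Y|X) = 0.695·1.1445 + 0.305·1.6406 = 1.2958 bits

H(X,Y) = -Σ_{x,y} P(x,y) log₂ P(x,y). Per-cell terms -P(x,y)·log₂P(x,y):
  X=0: 0.0319, 0.3485, 0.2826, 0.4973
  X=1: 0.3537, 0.1481, 0.1211, 0.3999
Sum of the 8 terms: H(X,Y) = 2.1831 bits

Chain rule check:
  H(X) + H(Y|X) = 0.8873 + 1.2958 = 2.1831 bits
  H(X,Y) = 2.1831 bits
✓ Chain rule verified.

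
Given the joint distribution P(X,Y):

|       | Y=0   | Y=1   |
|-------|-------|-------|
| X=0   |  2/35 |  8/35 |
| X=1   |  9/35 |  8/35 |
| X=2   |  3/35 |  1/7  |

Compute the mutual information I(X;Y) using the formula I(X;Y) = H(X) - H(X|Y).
0.0620 bits

I(X;Y) = H(X) - H(X|Y)

Marginal of X (row sums):
  P(X=0) = 2/35 + 8/35 = 2/7
  P(X=1) = 9/35 + 8/35 = 17/35
  P(X=2) = 3/35 + 1/7 = 8/35
H(X) = -[(2/7)·log₂(2/7) + (17/35)·log₂(17/35) + (8/35)·log₂(8/35)]
  = 0.51639 + 0.50603 + 0.48669 = 1.50911 bits

Marginal of Y (column sums):
  P(Y=0) = 2/35 + 9/35 + 3/35 = 2/5
  P(Y=1) = 8/35 + 8/35 + 1/7 = 3/5
H(X|Y) = Σ_y P(y)·H(X|Y=y):
  Y=0: P(Y=0) = 2/5, P(X|Y=0) = (1/7, 9/14, 3/14) → H(X|Y=0) = 1.28705
  Y=1: P(Y=1) = 3/5, P(X|Y=1) = (8/21, 8/21, 5/21) → H(X|Y=1) = 1.55376
H(X|Y) = (2/5)·1.28705 + (3/5)·1.55376 = 1.44708 bits

I(X;Y) = H(X) - H(X|Y) = 1.50911 - 1.44708 = 0.0620 bits

Cross-check via I(X;Y) = H(X) + H(Y) - H(X,Y): computing H(Y) from the column sums and H(X,Y) from the 6 cells in the same way gives H(Y) = 0.97095 bits and H(X,Y) = 2.41803 bits, so
I(X;Y) = 1.50911 + 0.97095 - 2.41803 = 0.0620 bits ✓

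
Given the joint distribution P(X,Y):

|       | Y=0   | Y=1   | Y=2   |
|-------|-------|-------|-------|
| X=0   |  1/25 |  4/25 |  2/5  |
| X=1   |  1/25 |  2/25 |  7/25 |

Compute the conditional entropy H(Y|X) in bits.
1.1581 bits

H(Y|X) = H(X,Y) - H(X)

H(X,Y) = -Σ_{x,y} P(x,y) log₂ P(x,y). Per-cell terms -P(x,y)·log₂P(x,y):
  X=0: 0.18575425, 0.42301699, 0.52877124
  X=1: 0.18575425, 0.29150850, 0.51422035
Sum of the 6 terms: H(X,Y) = 2.1290256 bits

Marginal of X (row sums):
  P(X=0) = 1/25 + 4/25 + 2/5 = 3/5
  P(X=1) = 1/25 + 2/25 + 7/25 = 2/5
H(X) = -[(3/5)·log₂(3/5) + (2/5)·log₂(2/5)]
  = 0.44217936 + 0.52877124 = 0.9709506 bits

H(Y|X) = H(X,Y) - H(X) = 2.1290256 - 0.9709506 = 1.1581 bits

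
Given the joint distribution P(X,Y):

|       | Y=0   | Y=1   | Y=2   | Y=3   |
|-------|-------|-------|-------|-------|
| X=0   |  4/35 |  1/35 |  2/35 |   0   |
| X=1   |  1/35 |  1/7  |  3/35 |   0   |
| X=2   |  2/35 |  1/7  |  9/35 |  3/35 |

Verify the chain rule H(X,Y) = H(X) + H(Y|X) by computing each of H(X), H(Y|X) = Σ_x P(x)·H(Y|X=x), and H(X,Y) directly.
H(X) = 1.4467 bits, H(Y|X) = 1.5895 bits, H(X,Y) = 3.0362 bits

Marginal of X (row sums):
  P(X=0) = 4/35 + 1/35 + 2/35 + 0 = 1/5
  P(X=1) = 1/35 + 1/7 + 3/35 + 0 = 9/35
  P(X=2) = 2/35 + 1/7 + 9/35 + 3/35 = 19/35
H(X) = -[(1/5)·log₂(1/5) + (9/35)·log₂(9/35) + (19/35)·log₂(19/35)]
  = 0.46439 + 0.50383 + 0.47845 = 1.4467 bits

H(Y|X) = Σ_x P(x)·H(Y|X=x):
  X=0: P(X=0) = 1/5, P(Y|X=0) = (4/7, 1/7, 2/7, 0) → H(Y|X=0) = 1.37878
  X=1: P(X=1) = 9/35, P(Y|X=1) = (1/9, 5/9, 1/3, 0) → H(Y|X=1) = 1.35164
  X=2: P(X=2) = 19/35, P(Y|X=2) = (2/19, 5/19, 9/19, 3/19) → H(Y|X=2) = 1.77983
H(Y|X) = (1/5)·1.37878 + (9/35)·1.35164 + (19/35)·1.77983 = 1.5895 bits

H(X,Y) = -Σ_{x,y} P(x,y) log₂ P(x,y). Per-cell terms -P(x,y)·log₂P(x,y):
  X=0: 0.35763, 0.14655, 0.23596, 0.00000
  X=1: 0.14655, 0.40105, 0.30380, 0.00000
  X=2: 0.23596, 0.40105, 0.50383, 0.30380
  (cells with P = 0 contribute 0)
Sum of the 12 terms: H(X,Y) = 3.0362 bits

Chain rule check:
  H(X) + H(Y|X) = 1.4467 + 1.5895 = 3.0362 bits
  H(X,Y) = 3.0362 bits
✓ Chain rule verified.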